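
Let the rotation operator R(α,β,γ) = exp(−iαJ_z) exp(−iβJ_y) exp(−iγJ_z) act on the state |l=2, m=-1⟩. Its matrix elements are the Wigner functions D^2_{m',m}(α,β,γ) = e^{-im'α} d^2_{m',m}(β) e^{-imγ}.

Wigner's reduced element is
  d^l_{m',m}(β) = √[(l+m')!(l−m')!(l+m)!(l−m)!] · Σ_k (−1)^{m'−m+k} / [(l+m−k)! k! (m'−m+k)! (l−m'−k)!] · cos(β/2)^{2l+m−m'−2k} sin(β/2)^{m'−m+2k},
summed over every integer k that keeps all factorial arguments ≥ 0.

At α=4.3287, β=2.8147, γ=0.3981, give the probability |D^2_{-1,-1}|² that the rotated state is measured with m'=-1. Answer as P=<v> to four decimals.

P=0.0059

Split into d^2_{-1,-1}(β=2.8147) × two z-phases.
Half-angle: c=0.162720, s=0.986672. N=√(1·6·1·6)=6.000000
The bounds max(0,m−m')=0 and min(l+m,l−m')=1 give 2 terms
  k=0: (−1)^0·6.0000/(6)·0.1627^4·0.9867^0 = +0.000701
  k=1: (−1)^1·6.0000/(2)·0.1627^2·0.9867^2 = -0.077330
d^2_{-1,-1}(2.8147) = +0.000701 -0.077330 = -0.076629
|D^2_{-1,-1}|² = |d^2_{-1,-1}(β)|² = (-0.076629)² = 0.005872 (the z-rotation phases have unit modulus)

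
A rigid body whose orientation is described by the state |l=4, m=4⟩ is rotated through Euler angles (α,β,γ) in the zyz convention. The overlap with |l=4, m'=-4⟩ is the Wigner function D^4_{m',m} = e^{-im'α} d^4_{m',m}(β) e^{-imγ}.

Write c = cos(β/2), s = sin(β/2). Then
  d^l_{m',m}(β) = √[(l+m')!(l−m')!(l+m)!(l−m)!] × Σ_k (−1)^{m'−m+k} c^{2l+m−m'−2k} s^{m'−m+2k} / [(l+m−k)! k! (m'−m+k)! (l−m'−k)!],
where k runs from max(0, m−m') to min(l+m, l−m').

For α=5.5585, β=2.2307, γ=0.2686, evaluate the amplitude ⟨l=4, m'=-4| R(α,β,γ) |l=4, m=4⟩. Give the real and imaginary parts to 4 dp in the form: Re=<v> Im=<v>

Split into d^4_{-4,4}(β=2.2307) × two z-phases.
Half-angle: c=0.439863, s=0.898065. N=√(1·40320·40320·1)=40320.000000
k: max(0,(4)−(-4))=8 … min(4+(4),4−(-4))=8
  k=8: (−1)^0·40320.0000/(40320)·0.4399^0·0.8981^8 = +0.423118
d^4_{-4,4}(2.2307) = +0.423118
Attach z-rotation phases: D = e^{-i(-4)(5.5585)}·(+0.423118)·e^{-i(4)(0.2686)} = -0.285068+0.312674i

Re=-0.2851 Im=0.3127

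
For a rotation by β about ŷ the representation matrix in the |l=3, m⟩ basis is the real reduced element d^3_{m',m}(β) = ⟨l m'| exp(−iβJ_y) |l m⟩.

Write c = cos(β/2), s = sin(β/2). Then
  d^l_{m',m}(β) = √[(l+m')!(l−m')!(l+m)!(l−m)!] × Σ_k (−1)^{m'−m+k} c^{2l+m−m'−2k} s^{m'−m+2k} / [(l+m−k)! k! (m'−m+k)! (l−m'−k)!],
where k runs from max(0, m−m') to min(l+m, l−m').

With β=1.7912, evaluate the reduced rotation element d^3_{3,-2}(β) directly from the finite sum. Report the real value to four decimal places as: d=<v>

d^3_{3,-2}(β=1.7912) via Wigner's sum:
Half-angle: c=0.625051, s=0.780584. N=√(720·1·1·120)=293.938769
The bounds max(0,m−m')=0 and min(l+m,l−m')=0 give 1 term
  k=0: (−1)^5·293.9388/(120)·0.6251^1·0.7806^5 = -0.443700
d^3_{3,-2}(1.7912) = -0.443700

d=-0.4437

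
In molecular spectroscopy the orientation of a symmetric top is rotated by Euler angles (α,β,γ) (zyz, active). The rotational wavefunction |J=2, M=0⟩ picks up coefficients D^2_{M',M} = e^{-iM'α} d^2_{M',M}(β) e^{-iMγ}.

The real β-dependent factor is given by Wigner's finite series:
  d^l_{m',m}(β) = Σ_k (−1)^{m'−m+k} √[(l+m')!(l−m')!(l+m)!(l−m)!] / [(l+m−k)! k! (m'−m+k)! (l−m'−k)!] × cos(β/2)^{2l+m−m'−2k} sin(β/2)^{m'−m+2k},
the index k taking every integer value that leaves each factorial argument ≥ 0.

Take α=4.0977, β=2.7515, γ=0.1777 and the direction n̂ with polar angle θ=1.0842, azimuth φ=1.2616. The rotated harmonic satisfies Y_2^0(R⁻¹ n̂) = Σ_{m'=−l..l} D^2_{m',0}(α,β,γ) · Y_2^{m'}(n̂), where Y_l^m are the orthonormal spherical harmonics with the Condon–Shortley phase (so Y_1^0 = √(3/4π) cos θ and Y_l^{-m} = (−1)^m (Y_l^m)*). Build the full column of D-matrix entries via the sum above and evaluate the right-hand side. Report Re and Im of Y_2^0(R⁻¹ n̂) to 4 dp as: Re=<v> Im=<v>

Re=0.2212 Im=0.0000

Need the full column D^2_{m',0} for m'=−2..2 at α=4.0977, β=2.7515, γ=0.1777.
cos(β/2)=0.193812, sin(β/2)=0.981039
d^2_{-2,0}: single k=2 term ⇒ +0.088554;  D = -0.029650+0.083443i
d^2_{-1,0}: k∈[1..2] ⇒ +0.017495 -0.448244 = -0.430750;  D = +0.248415+0.351902i
d^2_{0,0}: k∈[0..2] ⇒ +0.001411 -0.144608 +0.926285 = +0.783087;  D = +0.783087+0.000000i
d^2_{1,0}: k∈[0..1] ⇒ -0.017495 +0.448244 = +0.430750;  D = -0.248415+0.351902i
d^2_{2,0}: single k=0 term ⇒ +0.088554;  D = -0.029650-0.083443i
Y_2^{m'}(θ=1.0842,φ=1.2616) and Σ D·Y over m':
  (-0.0297+0.0834i)·(-0.2459-0.1750i)  (+0.2484+0.3519i)·(+0.0972-0.3042i)  (+0.7831+0.0000i)·(-0.1085+0.0000i)  (-0.2484+0.3519i)·(-0.0972-0.3042i)  (-0.0297-0.0834i)·(-0.2459+0.1750i)
Y_2^0(R⁻¹ n̂) = +0.221186+0.000000i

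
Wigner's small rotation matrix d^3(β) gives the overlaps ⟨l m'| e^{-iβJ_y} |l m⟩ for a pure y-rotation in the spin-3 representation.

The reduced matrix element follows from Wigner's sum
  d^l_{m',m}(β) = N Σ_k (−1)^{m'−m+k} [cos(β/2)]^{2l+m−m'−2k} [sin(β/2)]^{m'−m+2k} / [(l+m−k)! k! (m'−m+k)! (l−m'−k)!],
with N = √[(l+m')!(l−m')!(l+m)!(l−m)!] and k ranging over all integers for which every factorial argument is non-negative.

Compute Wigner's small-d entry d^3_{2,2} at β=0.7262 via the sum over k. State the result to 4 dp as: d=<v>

d^3_{2,2}(β=0.7262) via Wigner's sum:
c=cos(0.7262/2)=0.934800, s=sin(0.7262/2)=0.355174; N=√[120·1·120·1]=120.000000
k∈{0,1} keeps every argument non-negative
  k=0: (−1)^0·120.0000/(120)·0.9348^6·0.3552^0 = +0.667288
  k=1: (−1)^1·120.0000/(24)·0.9348^4·0.3552^2 = -0.481645
d^3_{2,2}(0.7262) = +0.667288 -0.481645 = +0.185642

d=0.1856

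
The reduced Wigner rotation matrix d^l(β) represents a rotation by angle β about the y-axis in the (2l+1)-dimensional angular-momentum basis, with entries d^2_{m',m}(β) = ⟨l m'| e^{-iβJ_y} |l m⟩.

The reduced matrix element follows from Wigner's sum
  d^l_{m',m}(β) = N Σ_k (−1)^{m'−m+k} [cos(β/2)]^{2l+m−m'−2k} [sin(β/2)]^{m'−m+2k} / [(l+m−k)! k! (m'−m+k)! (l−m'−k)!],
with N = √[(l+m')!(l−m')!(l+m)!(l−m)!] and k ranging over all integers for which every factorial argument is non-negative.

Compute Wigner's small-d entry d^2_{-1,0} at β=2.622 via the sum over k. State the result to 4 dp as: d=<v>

d=-0.5279

d^2_{-1,0}(β=2.622) via Wigner's sum:
c=cos(2.622/2)=0.256884, s=sin(2.622/2)=0.966442; N=√[1·6·2·2]=4.898979
k∈{1,2} keeps every argument non-negative
  k=1: (−1)^0·4.8990/(2)·0.2569^3·0.9664^1 = +0.040129
  k=2: (−1)^1·4.8990/(2)·0.2569^1·0.9664^3 = -0.567989
d^2_{-1,0}(2.622) = +0.040129 -0.567989 = -0.527860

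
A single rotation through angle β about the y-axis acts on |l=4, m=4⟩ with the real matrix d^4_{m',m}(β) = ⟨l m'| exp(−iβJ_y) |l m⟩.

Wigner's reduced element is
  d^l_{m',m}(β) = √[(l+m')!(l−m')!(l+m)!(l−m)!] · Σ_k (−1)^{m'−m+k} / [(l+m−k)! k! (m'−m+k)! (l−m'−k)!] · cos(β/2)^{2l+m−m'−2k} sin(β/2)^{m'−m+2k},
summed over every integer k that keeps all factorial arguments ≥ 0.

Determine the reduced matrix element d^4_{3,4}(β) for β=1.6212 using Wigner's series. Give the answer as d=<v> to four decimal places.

d^4_{3,4}(β=1.6212) via Wigner's sum:
With c≡cos(β/2)=0.689064 and s≡sin(β/2)=0.724701, N=[5040·1·40320·1]^{1/2}=14255.272709
Admissible k: 1..1 (factorial args all ≥0)
  k=1: (−1)^0·14255.2727/(5040)·0.6891^7·0.7247^1 = +0.151189
d^4_{3,4}(1.6212) = +0.151189

d=0.1512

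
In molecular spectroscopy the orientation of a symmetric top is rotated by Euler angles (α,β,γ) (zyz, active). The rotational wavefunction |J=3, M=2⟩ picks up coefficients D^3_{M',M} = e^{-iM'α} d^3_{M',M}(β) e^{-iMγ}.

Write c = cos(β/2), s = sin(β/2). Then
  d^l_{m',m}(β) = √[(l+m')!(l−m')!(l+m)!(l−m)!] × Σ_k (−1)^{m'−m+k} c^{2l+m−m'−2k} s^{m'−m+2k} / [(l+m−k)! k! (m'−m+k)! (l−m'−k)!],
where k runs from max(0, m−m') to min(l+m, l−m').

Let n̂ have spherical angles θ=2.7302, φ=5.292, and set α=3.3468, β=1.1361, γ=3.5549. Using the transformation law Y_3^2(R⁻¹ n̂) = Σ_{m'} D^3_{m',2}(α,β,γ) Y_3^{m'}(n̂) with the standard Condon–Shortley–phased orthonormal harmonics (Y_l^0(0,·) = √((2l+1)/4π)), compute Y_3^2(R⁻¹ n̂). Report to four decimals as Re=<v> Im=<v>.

Need the full column D^3_{m',2} for m'=−3..3 at α=3.3468, β=1.1361, γ=3.5549.
cos(β/2)=0.842952, sin(β/2)=0.537989
d^3_{-3,2}: single k=5 term ⇒ +0.093056;  D = -0.090993+0.019489i
d^3_{-2,2}: k∈[4..5] ⇒ +0.297625 -0.024246 = +0.273379;  D = +0.250041-0.110524i
d^3_{-1,2}: k∈[3..4] ⇒ +0.589874 -0.120135 = +0.469738;  D = -0.381925+0.273472i
d^3_{0,2}: k∈[2..3] ⇒ +0.800421 -0.326032 = +0.474389;  D = +0.321337-0.348981i
d^3_{1,2}: k∈[1..2] ⇒ +0.724081 -0.589874 = +0.134207;  D = -0.068883+0.115181i
d^3_{2,2}: k∈[0..1] ⇒ +0.358770 -0.730681 = -0.371911;  D = -0.121840+0.351387i
d^3_{3,2}: single k=0 term ⇒ -0.560871;  D = +0.071907-0.556242i
Y_3^{m'}(θ=2.7302,φ=5.292) and Σ D·Y over m':
  (-0.0910+0.0195i)·(-0.0263+0.0045i)  (+0.2500-0.1105i)·(+0.0599-0.1373i)  (-0.3819+0.2735i)·(+0.2265+0.3461i)  (+0.3213-0.3490i)·(-0.4106+0.0000i)  (-0.0689+0.1152i)·(-0.2265+0.3461i)  (-0.1218+0.3514i)·(+0.0599+0.1373i)  (+0.0719-0.5562i)·(+0.0263+0.0045i)
Y_3^2(R⁻¹ n̂) = -0.386404-0.028703i

Re=-0.3864 Im=-0.0287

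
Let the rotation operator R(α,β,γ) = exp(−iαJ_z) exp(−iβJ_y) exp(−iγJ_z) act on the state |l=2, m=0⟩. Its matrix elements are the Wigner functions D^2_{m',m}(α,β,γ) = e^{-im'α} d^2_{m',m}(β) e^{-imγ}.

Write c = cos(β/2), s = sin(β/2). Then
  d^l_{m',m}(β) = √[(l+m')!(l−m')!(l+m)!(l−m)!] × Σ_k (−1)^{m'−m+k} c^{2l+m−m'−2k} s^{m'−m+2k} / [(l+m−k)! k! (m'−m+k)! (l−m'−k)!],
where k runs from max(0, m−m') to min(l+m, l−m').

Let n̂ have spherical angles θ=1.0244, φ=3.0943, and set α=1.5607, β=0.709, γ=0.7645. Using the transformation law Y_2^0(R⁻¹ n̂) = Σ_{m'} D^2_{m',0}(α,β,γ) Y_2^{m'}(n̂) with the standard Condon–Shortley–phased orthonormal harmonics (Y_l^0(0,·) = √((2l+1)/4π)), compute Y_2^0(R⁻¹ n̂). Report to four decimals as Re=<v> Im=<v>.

Re=-0.1524 Im=0.0000

Need the full column D^2_{m',0} for m'=−2..2 at α=1.5607, β=0.709, γ=0.7645.
cos(β/2)=0.937820, sin(β/2)=0.347121
d^2_{-2,0}: single k=2 term ⇒ +0.259584;  D = -0.259531+0.005241i
d^2_{-1,0}: k∈[1..2] ⇒ +0.701319 -0.096081 = +0.605238;  D = +0.006111+0.605207i
d^2_{0,0}: k∈[0..2] ⇒ +0.773532 -0.423899 +0.014519 = +0.364152;  D = +0.364152+0.000000i
d^2_{1,0}: k∈[0..1] ⇒ -0.701319 +0.096081 = -0.605238;  D = -0.006111+0.605207i
d^2_{2,0}: single k=0 term ⇒ +0.259584;  D = -0.259531-0.005241i
Y_2^{m'}(θ=1.0244,φ=3.0943) and Σ D·Y over m':
  (-0.2595+0.0052i)·(+0.2807+0.0266i)  (+0.0061+0.6052i)·(-0.3426-0.0162i)  (+0.3642+0.0000i)·(-0.0599+0.0000i)  (-0.0061+0.6052i)·(+0.3426-0.0162i)  (-0.2595-0.0052i)·(+0.2807-0.0266i)
Y_2^0(R⁻¹ n̂) = -0.152375+0.000000i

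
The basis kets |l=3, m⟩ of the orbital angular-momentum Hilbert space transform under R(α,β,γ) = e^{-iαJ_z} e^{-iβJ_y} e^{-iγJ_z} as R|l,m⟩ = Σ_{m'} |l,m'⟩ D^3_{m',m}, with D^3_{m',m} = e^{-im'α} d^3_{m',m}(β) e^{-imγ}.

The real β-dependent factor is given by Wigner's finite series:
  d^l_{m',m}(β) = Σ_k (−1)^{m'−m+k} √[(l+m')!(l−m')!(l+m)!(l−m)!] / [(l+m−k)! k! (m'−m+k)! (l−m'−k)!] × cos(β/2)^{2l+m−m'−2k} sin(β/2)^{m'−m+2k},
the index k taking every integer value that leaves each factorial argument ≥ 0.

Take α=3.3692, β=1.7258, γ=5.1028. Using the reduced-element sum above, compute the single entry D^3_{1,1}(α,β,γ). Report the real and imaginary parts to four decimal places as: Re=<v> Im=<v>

Re=-0.0552 Im=-0.0777

D^3_{1,1}(3.3692,1.7258,5.1028) = e^{-i·1·3.3692}·d^3_{1,1}(1.7258)·e^{-i·1·5.1028}. Compute d first:
With c≡cos(β/2)=0.650237 and s≡sin(β/2)=0.759731, N=[24·2·24·2]^{1/2}=48.000000
Admissible k: 0..2 (factorial args all ≥0)
  k=0: (−1)^0·48.0000/(48)·0.6502^6·0.7597^0 = +0.075584
  k=1: (−1)^1·48.0000/(6)·0.6502^4·0.7597^2 = -0.825462
  k=2: (−1)^2·48.0000/(8)·0.6502^2·0.7597^4 = +0.845152
d^3_{1,1}(1.7258) = +0.075584 -0.825462 +0.845152 = +0.095275
D = (-0.974209+0.225647i)·(+0.095275)·(+0.380569+0.924753i) = -0.055204-0.077652i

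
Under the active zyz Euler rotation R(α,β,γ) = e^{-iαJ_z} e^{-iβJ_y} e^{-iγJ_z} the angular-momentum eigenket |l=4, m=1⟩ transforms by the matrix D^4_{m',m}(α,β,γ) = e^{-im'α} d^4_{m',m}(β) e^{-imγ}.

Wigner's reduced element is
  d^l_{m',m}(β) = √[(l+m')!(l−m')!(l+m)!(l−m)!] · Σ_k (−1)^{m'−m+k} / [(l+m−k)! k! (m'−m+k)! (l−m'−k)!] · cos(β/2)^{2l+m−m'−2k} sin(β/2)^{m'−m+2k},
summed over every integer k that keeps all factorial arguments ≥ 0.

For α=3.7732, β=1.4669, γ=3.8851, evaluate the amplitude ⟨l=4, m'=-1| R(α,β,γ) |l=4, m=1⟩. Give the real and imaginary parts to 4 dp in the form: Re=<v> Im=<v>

Re=-0.3747 Im=0.0421

Split into d^4_{-1,1}(β=1.4669) × two z-phases.
Half-angle: c=0.742869, s=0.669437. N=√(6·120·120·6)=720.000000
k∈{2,3,4,5} keeps every argument non-negative
  k=2: (−1)^0·720.0000/(72)·0.7429^6·0.6694^2 = +0.753170
  k=3: (−1)^1·720.0000/(24)·0.7429^4·0.6694^4 = -1.834883
  k=4: (−1)^2·720.0000/(48)·0.7429^2·0.6694^6 = +0.745028
  k=5: (−1)^3·720.0000/(720)·0.7429^0·0.6694^8 = -0.040334
d^4_{-1,1}(1.4669) = +0.753170 -1.834883 +0.745028 -0.040334 = -0.377020
Attach z-rotation phases: D = e^{-i(-1)(3.7732)}·(-0.377020)·e^{-i(1)(3.8851)} = -0.374662+0.042101i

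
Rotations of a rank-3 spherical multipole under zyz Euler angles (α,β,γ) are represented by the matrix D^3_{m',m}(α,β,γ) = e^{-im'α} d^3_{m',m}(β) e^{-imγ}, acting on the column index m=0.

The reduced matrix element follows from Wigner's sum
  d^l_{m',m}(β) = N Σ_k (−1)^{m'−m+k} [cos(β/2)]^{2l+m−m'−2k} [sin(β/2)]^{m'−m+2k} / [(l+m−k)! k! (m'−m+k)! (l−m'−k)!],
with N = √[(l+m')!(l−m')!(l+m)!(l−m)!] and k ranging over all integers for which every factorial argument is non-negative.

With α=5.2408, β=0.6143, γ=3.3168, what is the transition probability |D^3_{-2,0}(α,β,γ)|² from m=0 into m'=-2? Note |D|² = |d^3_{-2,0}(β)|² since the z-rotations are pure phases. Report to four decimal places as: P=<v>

D^3_{-2,0}(5.2408,0.6143,3.3168) = e^{-i·-2·5.2408}·d^3_{-2,0}(0.6143)·e^{-i·0·3.3168}. Compute d first:
With c≡cos(β/2)=0.953199 and s≡sin(β/2)=0.302343, N=[1·120·6·6]^{1/2}=65.726707
Admissible k: 2..3 (factorial args all ≥0)
  k=2: (−1)^0·65.7267/(12)·0.9532^4·0.3023^2 = +0.413329
  k=3: (−1)^1·65.7267/(12)·0.9532^2·0.3023^4 = -0.041584
d^3_{-2,0}(0.6143) = +0.413329 -0.041584 = +0.371745
|D^3_{-2,0}|² = |d^3_{-2,0}(β)|² = (+0.371745)² = 0.138194 (the z-rotation phases have unit modulus)

P=0.1382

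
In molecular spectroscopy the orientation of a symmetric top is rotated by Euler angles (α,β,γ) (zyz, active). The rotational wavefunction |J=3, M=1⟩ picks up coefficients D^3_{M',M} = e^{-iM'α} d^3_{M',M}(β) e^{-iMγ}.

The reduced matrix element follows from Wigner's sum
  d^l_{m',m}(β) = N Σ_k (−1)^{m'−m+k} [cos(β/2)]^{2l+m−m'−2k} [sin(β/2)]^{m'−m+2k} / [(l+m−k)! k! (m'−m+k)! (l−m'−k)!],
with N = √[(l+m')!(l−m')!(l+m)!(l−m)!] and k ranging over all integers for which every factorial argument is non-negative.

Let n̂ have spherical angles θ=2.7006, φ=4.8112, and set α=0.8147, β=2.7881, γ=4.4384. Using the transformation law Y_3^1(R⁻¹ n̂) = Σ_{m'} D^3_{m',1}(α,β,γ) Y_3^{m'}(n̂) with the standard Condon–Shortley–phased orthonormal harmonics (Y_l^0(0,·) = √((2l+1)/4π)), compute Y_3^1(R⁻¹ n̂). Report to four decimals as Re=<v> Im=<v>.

Need the full column D^3_{m',1} for m'=−3..3 at α=0.8147, β=2.7881, γ=4.4384.
cos(β/2)=0.175828, sin(β/2)=0.984421
d^3_{-3,1}: single k=4 term ⇒ +0.112446;  D = -0.046210-0.102512i
d^3_{-2,1}: k∈[3..4] ⇒ +0.032797 -0.514033 = -0.481236;  D = +0.454864+0.157121i
d^3_{-1,1}: k∈[2..4] ⇒ +0.005557 -0.232267 +0.910092 = +0.683382;  D = -0.605490+0.316848i
d^3_{0,1}: k∈[1..3] ⇒ +0.000573 -0.053891 +0.563095 = +0.509777;  D = -0.137932+0.490762i
d^3_{1,1}: k∈[0..2] ⇒ +0.000030 -0.007410 +0.174200 = +0.166820;  D = +0.085870+0.143022i
d^3_{2,1}: k∈[0..1] ⇒ -0.000523 +0.032797 = +0.032274;  D = +0.031528+0.006898i
d^3_{3,1}: single k=0 term ⇒ +0.003587;  D = +0.002962-0.002023i
Y_3^{m'}(θ=2.7006,φ=4.8112) and Σ D·Y over m':
  (-0.0462-0.1025i)·(-0.0095-0.0310i)  (+0.4549+0.1571i)·(+0.1651-0.0331i)  (-0.6055+0.3168i)·(+0.0420+0.4240i)  (-0.1379+0.4908i)·(-0.3675+0.0000i)  (+0.0859+0.1430i)·(-0.0420+0.4240i)  (+0.0315+0.0069i)·(+0.1651+0.0331i)  (+0.0030-0.0020i)·(+0.0095-0.0310i)
Y_3^1(R⁻¹ n̂) = -0.090879-0.378022i

Re=-0.0909 Im=-0.3780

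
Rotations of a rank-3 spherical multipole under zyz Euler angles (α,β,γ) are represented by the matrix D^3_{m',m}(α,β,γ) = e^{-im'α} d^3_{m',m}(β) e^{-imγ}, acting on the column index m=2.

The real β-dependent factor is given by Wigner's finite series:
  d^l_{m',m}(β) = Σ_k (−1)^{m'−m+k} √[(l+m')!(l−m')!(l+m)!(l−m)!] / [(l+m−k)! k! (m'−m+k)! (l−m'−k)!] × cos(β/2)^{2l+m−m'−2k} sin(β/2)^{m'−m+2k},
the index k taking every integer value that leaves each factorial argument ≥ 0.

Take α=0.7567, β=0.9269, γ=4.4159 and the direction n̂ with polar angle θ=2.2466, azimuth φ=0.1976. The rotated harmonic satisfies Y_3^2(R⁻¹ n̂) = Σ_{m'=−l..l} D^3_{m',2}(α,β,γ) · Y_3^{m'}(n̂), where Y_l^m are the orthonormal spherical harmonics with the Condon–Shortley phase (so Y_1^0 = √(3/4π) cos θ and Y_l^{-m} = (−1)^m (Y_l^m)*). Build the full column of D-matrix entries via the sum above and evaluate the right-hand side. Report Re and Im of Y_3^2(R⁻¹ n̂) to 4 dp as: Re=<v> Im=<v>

Re=-0.1475 Im=0.0410

Need the full column D^3_{m',2} for m'=−3..3 at α=0.7567, β=0.9269, γ=4.4159.
cos(β/2)=0.894516, sin(β/2)=0.447037
d^3_{-3,2}: single k=5 term ⇒ +0.039118;  D = +0.037611-0.010755i
d^3_{-2,2}: k∈[4..5] ⇒ +0.159779 -0.007981 = +0.151798;  D = +0.077469-0.130542i
d^3_{-1,2}: k∈[3..4] ⇒ +0.404412 -0.050502 = +0.353910;  D = -0.077620-0.345293i
d^3_{0,2}: k∈[2..3] ⇒ +0.700808 -0.175029 = +0.525779;  D = -0.436018-0.293823i
d^3_{1,2}: k∈[1..2] ⇒ +0.809623 -0.404412 = +0.405211;  D = -0.399793+0.066046i
d^3_{2,2}: k∈[0..1] ⇒ +0.512304 -0.639747 = -0.127443;  D = +0.077165-0.101427i
d^3_{3,2}: single k=0 term ⇒ -0.627131;  D = -0.066555-0.623590i
Y_3^{m'}(θ=2.2466,φ=0.1976) and Σ D·Y over m':
  (+0.0376-0.0108i)·(+0.1643-0.1107i)  (+0.0775-0.1305i)·(-0.3591+0.1498i)  (-0.0776-0.3453i)·(+0.2365-0.0473i)  (-0.4360-0.2938i)·(+0.2436+0.0000i)  (-0.3998+0.0660i)·(-0.2365-0.0473i)  (+0.0772-0.1014i)·(-0.3591-0.1498i)  (-0.0666-0.6236i)·(-0.1643-0.1107i)
Y_3^2(R⁻¹ n̂) = -0.147536+0.041033i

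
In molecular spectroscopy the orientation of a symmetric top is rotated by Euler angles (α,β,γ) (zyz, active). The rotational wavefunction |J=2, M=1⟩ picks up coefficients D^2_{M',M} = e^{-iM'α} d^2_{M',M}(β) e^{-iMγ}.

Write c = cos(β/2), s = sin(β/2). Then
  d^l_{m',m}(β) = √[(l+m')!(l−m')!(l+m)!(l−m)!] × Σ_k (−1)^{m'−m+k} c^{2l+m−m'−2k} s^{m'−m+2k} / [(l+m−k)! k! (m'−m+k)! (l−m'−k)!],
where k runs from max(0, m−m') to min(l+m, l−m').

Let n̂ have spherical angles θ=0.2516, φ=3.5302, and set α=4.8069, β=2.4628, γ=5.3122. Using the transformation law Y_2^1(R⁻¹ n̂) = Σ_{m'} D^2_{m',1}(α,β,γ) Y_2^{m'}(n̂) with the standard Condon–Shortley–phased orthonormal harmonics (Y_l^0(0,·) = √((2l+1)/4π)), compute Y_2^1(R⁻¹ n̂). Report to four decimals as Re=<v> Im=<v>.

Need the full column D^2_{m',1} for m'=−2..2 at α=4.8069, β=2.4628, γ=5.3122.
cos(β/2)=0.332918, sin(β/2)=0.942956
d^2_{-2,1}: single k=3 term ⇒ +0.558266;  D = -0.222934-0.511822i
d^2_{-1,1}: k∈[2..3] ⇒ +0.295650 -0.790616 = -0.494965;  D = -0.433109+0.239598i
d^2_{0,1}: k∈[1..2] ⇒ +0.085227 -0.683733 = -0.598506;  D = -0.337849-0.494032i
d^2_{1,1}: k∈[0..1] ⇒ +0.012284 -0.295650 = -0.283366;  D = +0.217763-0.181316i
d^2_{2,1}: single k=0 term ⇒ -0.069588;  D = +0.049375+0.049037i
Y_2^{m'}(θ=0.2516,φ=3.5302) and Σ D·Y over m':
  (-0.2229-0.5118i)·(+0.0171-0.0168i)  (-0.4331+0.2396i)·(-0.1724+0.0706i)  (-0.3378-0.4940i)·(+0.5721+0.0000i)  (+0.2178-0.1813i)·(+0.1724+0.0706i)  (+0.0494+0.0490i)·(+0.0171+0.0168i)
Y_2^1(R⁻¹ n̂) = -0.097589-0.373740i

Re=-0.0976 Im=-0.3737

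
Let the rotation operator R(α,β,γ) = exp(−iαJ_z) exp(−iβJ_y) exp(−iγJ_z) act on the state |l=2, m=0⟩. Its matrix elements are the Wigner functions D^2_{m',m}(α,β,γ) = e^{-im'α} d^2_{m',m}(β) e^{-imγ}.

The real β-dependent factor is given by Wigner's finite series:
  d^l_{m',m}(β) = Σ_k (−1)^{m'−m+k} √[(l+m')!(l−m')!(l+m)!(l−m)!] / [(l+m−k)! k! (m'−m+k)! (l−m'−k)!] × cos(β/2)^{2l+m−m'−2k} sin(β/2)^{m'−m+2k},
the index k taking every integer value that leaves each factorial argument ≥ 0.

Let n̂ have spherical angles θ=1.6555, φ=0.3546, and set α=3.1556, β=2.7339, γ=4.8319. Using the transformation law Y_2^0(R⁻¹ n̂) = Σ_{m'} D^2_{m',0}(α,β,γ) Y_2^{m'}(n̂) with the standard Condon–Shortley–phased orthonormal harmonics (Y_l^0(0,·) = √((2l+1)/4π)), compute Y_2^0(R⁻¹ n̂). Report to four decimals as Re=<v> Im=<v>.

Re=-0.2332 Im=0.0000

Need the full column D^2_{m',0} for m'=−2..2 at α=3.1556, β=2.7339, γ=4.8319.
cos(β/2)=0.202438, sin(β/2)=0.979295
d^2_{-2,0}: single k=2 term ⇒ +0.096269;  D = +0.096231+0.002697i
d^2_{-1,0}: k∈[1..2] ⇒ +0.019900 -0.465701 = -0.445801;  D = +0.445757+0.006244i
d^2_{0,0}: k∈[0..2] ⇒ +0.001679 -0.157206 +0.919718 = +0.764191;  D = +0.764191+0.000000i
d^2_{1,0}: k∈[0..1] ⇒ -0.019900 +0.465701 = +0.445801;  D = -0.445757+0.006244i
d^2_{2,0}: single k=0 term ⇒ +0.096269;  D = +0.096231-0.002697i
Y_2^{m'}(θ=1.6555,φ=0.3546) and Σ D·Y over m':
  (+0.0962+0.0027i)·(+0.2910-0.2498i)  (+0.4458+0.0062i)·(-0.0611+0.0226i)  (+0.7642+0.0000i)·(-0.3086+0.0000i)  (-0.4458+0.0062i)·(+0.0611+0.0226i)  (+0.0962-0.0027i)·(+0.2910+0.2498i)
Y_2^0(R⁻¹ n̂) = -0.233213+0.000000i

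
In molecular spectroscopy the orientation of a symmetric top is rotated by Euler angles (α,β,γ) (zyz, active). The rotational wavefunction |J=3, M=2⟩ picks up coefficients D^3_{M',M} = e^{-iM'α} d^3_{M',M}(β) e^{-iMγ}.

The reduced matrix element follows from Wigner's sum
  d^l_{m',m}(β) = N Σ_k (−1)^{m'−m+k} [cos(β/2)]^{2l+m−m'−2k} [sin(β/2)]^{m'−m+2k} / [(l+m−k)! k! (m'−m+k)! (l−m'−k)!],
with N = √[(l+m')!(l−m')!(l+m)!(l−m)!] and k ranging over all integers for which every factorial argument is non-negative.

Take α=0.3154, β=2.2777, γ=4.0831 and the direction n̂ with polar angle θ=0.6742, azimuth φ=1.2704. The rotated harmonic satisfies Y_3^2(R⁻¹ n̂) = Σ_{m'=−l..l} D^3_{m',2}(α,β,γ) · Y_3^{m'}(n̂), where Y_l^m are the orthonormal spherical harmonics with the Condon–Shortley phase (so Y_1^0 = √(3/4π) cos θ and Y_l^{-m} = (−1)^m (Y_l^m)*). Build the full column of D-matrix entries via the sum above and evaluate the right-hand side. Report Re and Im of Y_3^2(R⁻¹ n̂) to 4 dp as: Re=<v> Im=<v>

Need the full column D^3_{m',2} for m'=−3..3 at α=0.3154, β=2.2777, γ=4.0831.
cos(β/2)=0.418639, sin(β/2)=0.908153
d^3_{-3,2}: single k=5 term ⇒ +0.633446;  D = +0.375227-0.510352i
d^3_{-2,2}: k∈[4..5] ⇒ +0.596053 -0.560987 = +0.035066;  D = +0.010983-0.033301i
d^3_{-1,2}: k∈[3..4] ⇒ +0.347557 -0.817776 = -0.470219;  D = -0.001496+0.470216i
d^3_{0,2}: k∈[2..3] ⇒ +0.138752 -0.652944 = -0.514192;  D = +0.157945+0.489333i
d^3_{1,2}: k∈[1..2] ⇒ +0.036928 -0.347557 = -0.310629;  D = +0.182407+0.251432i
d^3_{2,2}: k∈[0..1] ⇒ +0.005383 -0.126662 = -0.121279;  D = +0.098155+0.071233i
d^3_{3,2}: single k=0 term ⇒ -0.028604;  D = +0.027220+0.008791i
Y_3^{m'}(θ=0.6742,φ=1.2704) and Σ D·Y over m':
  (+0.3752-0.5104i)·(-0.0796+0.0630i)  (+0.0110-0.0333i)·(-0.2567-0.1759i)  (-0.0015+0.4702i)·(+0.1225-0.3953i)  (+0.1579+0.4893i)·(+0.0150+0.0000i)  (+0.1824+0.2514i)·(-0.1225-0.3953i)  (+0.0982+0.0712i)·(-0.2567+0.1759i)  (+0.0272+0.0088i)·(+0.0796+0.0630i)
Y_3^2(R⁻¹ n̂) = +0.222651+0.034876i

Re=0.2227 Im=0.0349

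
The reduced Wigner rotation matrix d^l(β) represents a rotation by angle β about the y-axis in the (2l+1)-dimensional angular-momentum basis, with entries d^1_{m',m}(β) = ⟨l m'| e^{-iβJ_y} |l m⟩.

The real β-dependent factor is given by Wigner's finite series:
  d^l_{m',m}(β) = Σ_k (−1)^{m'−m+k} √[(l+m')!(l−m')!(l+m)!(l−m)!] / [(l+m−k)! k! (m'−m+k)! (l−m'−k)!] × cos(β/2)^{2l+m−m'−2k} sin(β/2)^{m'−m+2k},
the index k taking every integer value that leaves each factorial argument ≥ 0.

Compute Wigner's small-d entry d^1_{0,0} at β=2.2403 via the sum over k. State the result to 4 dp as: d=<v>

d^1_{0,0}(β=2.2403) via Wigner's sum:
c=cos(2.2403/2)=0.435547, s=sin(2.2403/2)=0.900166; N=√[1·1·1·1]=1.000000
Admissible k: 0..1 (factorial args all ≥0)
  k=0: (−1)^0·1.0000/(1)·0.4355^2·0.9002^0 = +0.189702
  k=1: (−1)^1·1.0000/(1)·0.4355^0·0.9002^2 = -0.810298
d^1_{0,0}(2.2403) = +0.189702 -0.810298 = -0.620597

d=-0.6206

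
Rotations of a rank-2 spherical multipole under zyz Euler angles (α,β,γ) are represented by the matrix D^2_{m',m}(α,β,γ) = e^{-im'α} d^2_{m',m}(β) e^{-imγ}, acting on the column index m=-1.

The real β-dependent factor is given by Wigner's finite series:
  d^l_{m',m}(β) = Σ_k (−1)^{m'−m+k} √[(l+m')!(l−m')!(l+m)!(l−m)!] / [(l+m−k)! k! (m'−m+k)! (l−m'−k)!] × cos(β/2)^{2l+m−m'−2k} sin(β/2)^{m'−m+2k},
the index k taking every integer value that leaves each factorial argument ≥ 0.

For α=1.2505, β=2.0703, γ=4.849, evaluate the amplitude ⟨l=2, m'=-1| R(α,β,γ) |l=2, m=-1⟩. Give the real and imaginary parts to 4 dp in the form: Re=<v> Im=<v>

Re=-0.5015 Im=0.0932

First d^2_{-1,-1}(β=2.0703), then the phase factors e^{-i(-1)α} and e^{-i(-1)γ}:
c=cos(2.0703/2)=0.510397, s=sin(2.0703/2)=0.859939; N=√[1·6·1·6]=6.000000
The bounds max(0,m−m')=0 and min(l+m,l−m')=1 give 2 terms
  k=0: (−1)^0·6.0000/(6)·0.5104^4·0.8599^0 = +0.067863
  k=1: (−1)^1·6.0000/(2)·0.5104^2·0.8599^2 = -0.577926
d^2_{-1,-1}(2.0703) = +0.067863 -0.577926 = -0.510064
D = (+0.314848+0.949142i)·(-0.510064)·(+0.136186-0.990683i) = -0.501483+0.093165i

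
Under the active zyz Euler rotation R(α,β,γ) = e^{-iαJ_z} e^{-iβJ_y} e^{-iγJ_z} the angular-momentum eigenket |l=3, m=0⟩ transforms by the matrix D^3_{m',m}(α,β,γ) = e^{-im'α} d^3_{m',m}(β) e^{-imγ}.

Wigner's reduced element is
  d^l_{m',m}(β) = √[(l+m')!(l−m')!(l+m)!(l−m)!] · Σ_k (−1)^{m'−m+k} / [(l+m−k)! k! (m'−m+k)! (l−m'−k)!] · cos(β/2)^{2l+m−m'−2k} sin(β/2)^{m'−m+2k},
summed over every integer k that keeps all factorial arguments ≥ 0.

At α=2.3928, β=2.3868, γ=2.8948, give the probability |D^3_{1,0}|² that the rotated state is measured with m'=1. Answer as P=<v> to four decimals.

Split into d^3_{1,0}(β=2.3868) × two z-phases.
c=cos(2.3868/2)=0.368501, s=sin(2.3868/2)=0.929627; N=√[24·2·6·6]=41.569219
The bounds max(0,m−m')=0 and min(l+m,l−m')=2 give 3 terms
  k=0: (−1)^1·41.5692/(12)·0.3685^5·0.9296^1 = -0.021882
  k=1: (−1)^2·41.5692/(4)·0.3685^3·0.9296^3 = +0.417787
  k=2: (−1)^3·41.5692/(12)·0.3685^1·0.9296^5 = -0.886286
d^3_{1,0}(2.3868) = -0.021882 +0.417787 -0.886286 = -0.490381
|D^3_{1,0}|² = |d^3_{1,0}(β)|² = (-0.490381)² = 0.240473 (the z-rotation phases have unit modulus)

P=0.2405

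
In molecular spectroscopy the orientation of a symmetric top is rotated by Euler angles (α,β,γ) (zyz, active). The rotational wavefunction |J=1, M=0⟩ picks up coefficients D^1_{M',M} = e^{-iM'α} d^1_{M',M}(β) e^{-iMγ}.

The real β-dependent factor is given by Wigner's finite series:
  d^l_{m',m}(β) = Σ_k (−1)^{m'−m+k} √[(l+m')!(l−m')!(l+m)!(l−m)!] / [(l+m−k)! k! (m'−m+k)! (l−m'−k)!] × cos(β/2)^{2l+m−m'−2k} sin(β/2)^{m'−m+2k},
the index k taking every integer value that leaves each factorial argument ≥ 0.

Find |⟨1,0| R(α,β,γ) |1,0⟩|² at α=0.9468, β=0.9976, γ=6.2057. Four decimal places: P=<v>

Split into d^1_{0,0}(β=0.9976) × two z-phases.
c=cos(0.9976/2)=0.878157, s=sin(0.9976/2)=0.478372; N=√[1·1·1·1]=1.000000
k: max(0,(0)−(0))=0 … min(1+(0),1−(0))=1
  k=0: (−1)^0·1.0000/(1)·0.8782^2·0.4784^0 = +0.771160
  k=1: (−1)^1·1.0000/(1)·0.8782^0·0.4784^2 = -0.228840
d^1_{0,0}(0.9976) = +0.771160 -0.228840 = +0.542320
|D^1_{0,0}|² = |d^1_{0,0}(β)|² = (+0.542320)² = 0.294111 (the z-rotation phases have unit modulus)

P=0.2941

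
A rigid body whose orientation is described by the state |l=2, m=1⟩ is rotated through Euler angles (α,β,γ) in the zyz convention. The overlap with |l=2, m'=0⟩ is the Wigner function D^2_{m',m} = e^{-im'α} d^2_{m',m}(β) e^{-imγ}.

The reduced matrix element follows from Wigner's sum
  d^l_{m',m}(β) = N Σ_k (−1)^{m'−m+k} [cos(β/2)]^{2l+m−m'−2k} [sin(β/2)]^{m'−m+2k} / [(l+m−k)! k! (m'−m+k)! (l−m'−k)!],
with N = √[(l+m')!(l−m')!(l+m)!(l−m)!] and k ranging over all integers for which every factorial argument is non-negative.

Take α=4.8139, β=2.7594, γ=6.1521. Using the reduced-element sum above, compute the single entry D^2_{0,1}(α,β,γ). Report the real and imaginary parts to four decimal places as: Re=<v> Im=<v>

Re=-0.4202 Im=-0.0554

First d^2_{0,1}(β=2.7594), then the phase factors e^{-i(0)α} and e^{-i(1)γ}:
Half-angle: c=0.189935, s=0.981797. N=√(2·2·6·1)=4.898979
Admissible k: 1..2 (factorial args all ≥0)
  k=1: (−1)^0·4.8990/(2)·0.1899^3·0.9818^1 = +0.016478
  k=2: (−1)^1·4.8990/(2)·0.1899^1·0.9818^3 = -0.440297
d^2_{0,1}(2.7594) = +0.016478 -0.440297 = -0.423819
Phases: e^{-i·(0)·4.8139}=+1.000000+0.000000i, e^{-i·(1)·6.1521}=+0.991421+0.130710i ⇒ D=-0.420183-0.055397i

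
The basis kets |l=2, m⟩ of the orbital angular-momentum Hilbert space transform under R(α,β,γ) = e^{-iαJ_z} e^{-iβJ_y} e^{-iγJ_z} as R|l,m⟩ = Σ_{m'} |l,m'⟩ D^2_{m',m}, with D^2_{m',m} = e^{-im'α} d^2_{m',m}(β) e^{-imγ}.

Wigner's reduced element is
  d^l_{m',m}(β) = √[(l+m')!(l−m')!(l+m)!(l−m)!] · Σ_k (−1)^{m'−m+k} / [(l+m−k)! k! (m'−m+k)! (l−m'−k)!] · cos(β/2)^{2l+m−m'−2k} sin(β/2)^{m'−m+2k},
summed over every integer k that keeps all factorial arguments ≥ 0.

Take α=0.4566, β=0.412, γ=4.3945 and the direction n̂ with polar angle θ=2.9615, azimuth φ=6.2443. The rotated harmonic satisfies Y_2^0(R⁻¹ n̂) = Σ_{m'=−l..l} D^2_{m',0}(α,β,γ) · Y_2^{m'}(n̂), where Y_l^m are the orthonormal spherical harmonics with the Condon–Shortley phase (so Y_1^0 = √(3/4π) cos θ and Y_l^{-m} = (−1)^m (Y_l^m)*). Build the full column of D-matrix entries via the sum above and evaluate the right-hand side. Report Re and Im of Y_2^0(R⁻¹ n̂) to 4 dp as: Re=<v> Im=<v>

Re=0.3497 Im=0.0000

Need the full column D^2_{m',0} for m'=−2..2 at α=0.4566, β=0.412, γ=4.3945.
cos(β/2)=0.978857, sin(β/2)=0.204546
d^2_{-2,0}: single k=2 term ⇒ +0.098197;  D = +0.060019+0.077719i
d^2_{-1,0}: k∈[1..2] ⇒ +0.469921 -0.020520 = +0.449401;  D = +0.403363+0.198140i
d^2_{0,0}: k∈[0..2] ⇒ +0.918072 -0.160354 +0.001751 = +0.759468;  D = +0.759468+0.000000i
d^2_{1,0}: k∈[0..1] ⇒ -0.469921 +0.020520 = -0.449401;  D = -0.403363+0.198140i
d^2_{2,0}: single k=0 term ⇒ +0.098197;  D = +0.060019-0.077719i
Y_2^{m'}(θ=2.9615,φ=6.2443) and Σ D·Y over m':
  (+0.0600+0.0777i)·(+0.0124+0.0010i)  (+0.4034+0.1981i)·(-0.1360-0.0053i)  (+0.7595+0.0000i)·(+0.6004+0.0000i)  (-0.4034+0.1981i)·(+0.1360-0.0053i)  (+0.0600-0.0777i)·(+0.0124-0.0010i)
Y_2^0(R⁻¹ n̂) = +0.349689+0.000000i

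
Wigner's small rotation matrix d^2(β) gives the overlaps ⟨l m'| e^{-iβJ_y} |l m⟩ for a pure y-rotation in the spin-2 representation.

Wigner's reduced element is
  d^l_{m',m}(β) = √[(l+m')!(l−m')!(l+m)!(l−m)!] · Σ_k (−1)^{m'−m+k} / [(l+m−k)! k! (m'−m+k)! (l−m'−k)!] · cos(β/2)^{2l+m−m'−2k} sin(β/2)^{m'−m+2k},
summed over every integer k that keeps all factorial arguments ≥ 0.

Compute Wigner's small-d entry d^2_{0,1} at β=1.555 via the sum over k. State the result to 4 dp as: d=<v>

d=0.0193

d^2_{0,1}(β=1.555) via Wigner's sum:
c=cos(1.555/2)=0.712670, s=sin(1.555/2)=0.701500; N=√[2·2·6·1]=4.898979
k∈{1,2} keeps every argument non-negative
  k=1: (−1)^0·4.8990/(2)·0.7127^3·0.7015^1 = +0.621968
  k=2: (−1)^1·4.8990/(2)·0.7127^1·0.7015^3 = -0.602624
d^2_{0,1}(1.555) = +0.621968 -0.602624 = +0.019343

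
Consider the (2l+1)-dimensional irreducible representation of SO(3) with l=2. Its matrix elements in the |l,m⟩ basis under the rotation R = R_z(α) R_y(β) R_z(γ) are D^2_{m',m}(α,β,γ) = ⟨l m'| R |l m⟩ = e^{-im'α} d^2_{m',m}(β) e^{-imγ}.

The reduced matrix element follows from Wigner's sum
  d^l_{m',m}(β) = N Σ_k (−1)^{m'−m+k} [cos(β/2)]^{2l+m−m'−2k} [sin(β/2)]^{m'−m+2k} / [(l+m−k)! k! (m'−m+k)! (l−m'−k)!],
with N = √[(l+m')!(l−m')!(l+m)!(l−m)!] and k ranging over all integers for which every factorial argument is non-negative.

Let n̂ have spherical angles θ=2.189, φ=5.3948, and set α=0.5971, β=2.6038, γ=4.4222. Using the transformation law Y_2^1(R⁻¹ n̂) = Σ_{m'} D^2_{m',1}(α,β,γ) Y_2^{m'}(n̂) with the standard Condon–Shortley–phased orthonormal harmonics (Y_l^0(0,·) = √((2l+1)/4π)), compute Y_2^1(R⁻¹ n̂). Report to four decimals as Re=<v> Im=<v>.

Re=-0.2926 Im=-0.1894

Need the full column D^2_{m',1} for m'=−2..2 at α=0.5971, β=2.6038, γ=4.4222.
cos(β/2)=0.265668, sin(β/2)=0.964065
d^2_{-2,1}: single k=3 term ⇒ +0.476088;  D = -0.474312+0.041086i
d^2_{-1,1}: k∈[2..3] ⇒ +0.196794 -0.863823 = -0.667029;  D = +0.517190-0.421240i
d^2_{0,1}: k∈[1..2] ⇒ +0.044279 -0.583086 = -0.538807;  D = +0.154171-0.516280i
d^2_{1,1}: k∈[0..1] ⇒ +0.004981 -0.196794 = -0.191812;  D = -0.057949-0.182849i
d^2_{2,1}: single k=0 term ⇒ -0.036154;  D = -0.028410-0.022360i
Y_2^{m'}(θ=2.189,φ=5.3948) and Σ D·Y over m':
  (-0.4743+0.0411i)·(-0.0525+0.2511i)  (+0.5172-0.4212i)·(-0.2301-0.2832i)  (+0.1542-0.5163i)·(+0.0024+0.0000i)  (-0.0579-0.1828i)·(+0.2301-0.2832i)  (-0.0284-0.0224i)·(-0.0525-0.2511i)
Y_2^1(R⁻¹ n̂) = -0.292588-0.189388i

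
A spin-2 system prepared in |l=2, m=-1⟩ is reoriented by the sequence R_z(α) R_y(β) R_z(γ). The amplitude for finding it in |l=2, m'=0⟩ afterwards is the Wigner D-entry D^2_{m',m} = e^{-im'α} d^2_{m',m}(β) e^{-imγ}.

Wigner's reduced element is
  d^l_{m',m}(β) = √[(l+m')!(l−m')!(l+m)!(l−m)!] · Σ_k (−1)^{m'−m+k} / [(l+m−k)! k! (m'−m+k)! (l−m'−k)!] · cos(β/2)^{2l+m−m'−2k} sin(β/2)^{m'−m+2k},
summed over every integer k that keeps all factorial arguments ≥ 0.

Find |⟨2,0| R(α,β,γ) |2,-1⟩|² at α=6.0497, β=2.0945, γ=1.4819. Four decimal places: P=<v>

D^2_{0,-1}(6.0497,2.0945,1.4819) = e^{-i·0·6.0497}·d^2_{0,-1}(2.0945)·e^{-i·-1·1.4819}. Compute d first:
Half-angle: c=0.499955, s=0.866052. N=√(2·2·1·6)=4.898979
k∈{0,1} keeps every argument non-negative
  k=0: (−1)^1·4.8990/(2)·0.5000^3·0.8661^1 = -0.265101
  k=1: (−1)^2·4.8990/(2)·0.5000^1·0.8661^3 = +0.795495
d^2_{0,-1}(2.0945) = -0.265101 +0.795495 = +0.530394
|D^2_{0,-1}|² = |d^2_{0,-1}(β)|² = (+0.530394)² = 0.281318 (the z-rotation phases have unit modulus)

P=0.2813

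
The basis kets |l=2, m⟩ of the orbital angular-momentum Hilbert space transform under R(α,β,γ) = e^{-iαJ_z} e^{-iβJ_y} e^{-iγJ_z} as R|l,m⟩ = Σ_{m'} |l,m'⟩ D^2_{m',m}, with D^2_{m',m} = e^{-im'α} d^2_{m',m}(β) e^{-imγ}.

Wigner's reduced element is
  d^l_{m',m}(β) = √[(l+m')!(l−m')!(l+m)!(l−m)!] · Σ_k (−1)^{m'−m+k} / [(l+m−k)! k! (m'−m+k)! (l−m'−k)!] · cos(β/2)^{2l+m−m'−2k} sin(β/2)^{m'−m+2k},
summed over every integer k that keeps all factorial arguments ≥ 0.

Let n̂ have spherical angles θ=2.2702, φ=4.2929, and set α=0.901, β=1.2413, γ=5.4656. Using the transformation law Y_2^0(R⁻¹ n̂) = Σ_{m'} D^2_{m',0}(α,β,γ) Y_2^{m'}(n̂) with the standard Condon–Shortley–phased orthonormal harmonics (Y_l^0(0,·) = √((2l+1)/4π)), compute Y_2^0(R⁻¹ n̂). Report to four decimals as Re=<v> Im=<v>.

Need the full column D^2_{m',0} for m'=−2..2 at α=0.901, β=1.2413, γ=5.4656.
cos(β/2)=0.813501, sin(β/2)=0.581564
d^2_{-2,0}: single k=2 term ⇒ +0.548260;  D = -0.125633+0.533671i
d^2_{-1,0}: k∈[1..2] ⇒ +0.766914 -0.391946 = +0.374968;  D = +0.232790+0.293956i
d^2_{0,0}: k∈[0..2] ⇒ +0.437957 -0.895305 +0.114391 = -0.342957;  D = -0.342957+0.000000i
d^2_{1,0}: k∈[0..1] ⇒ -0.766914 +0.391946 = -0.374968;  D = -0.232790+0.293956i
d^2_{2,0}: single k=0 term ⇒ +0.548260;  D = -0.125633-0.533671i
Y_2^{m'}(θ=2.2702,φ=4.2929) and Σ D·Y over m':
  (-0.1256+0.5337i)·(-0.1511-0.1683i)  (+0.2328+0.2940i)·(+0.1550-0.3476i)  (-0.3430+0.0000i)·(+0.0767+0.0000i)  (-0.2328+0.2940i)·(-0.1550-0.3476i)  (-0.1256-0.5337i)·(-0.1511+0.1683i)
Y_2^0(R⁻¹ n̂) = +0.467785+0.000000i

Re=0.4678 Im=0.0000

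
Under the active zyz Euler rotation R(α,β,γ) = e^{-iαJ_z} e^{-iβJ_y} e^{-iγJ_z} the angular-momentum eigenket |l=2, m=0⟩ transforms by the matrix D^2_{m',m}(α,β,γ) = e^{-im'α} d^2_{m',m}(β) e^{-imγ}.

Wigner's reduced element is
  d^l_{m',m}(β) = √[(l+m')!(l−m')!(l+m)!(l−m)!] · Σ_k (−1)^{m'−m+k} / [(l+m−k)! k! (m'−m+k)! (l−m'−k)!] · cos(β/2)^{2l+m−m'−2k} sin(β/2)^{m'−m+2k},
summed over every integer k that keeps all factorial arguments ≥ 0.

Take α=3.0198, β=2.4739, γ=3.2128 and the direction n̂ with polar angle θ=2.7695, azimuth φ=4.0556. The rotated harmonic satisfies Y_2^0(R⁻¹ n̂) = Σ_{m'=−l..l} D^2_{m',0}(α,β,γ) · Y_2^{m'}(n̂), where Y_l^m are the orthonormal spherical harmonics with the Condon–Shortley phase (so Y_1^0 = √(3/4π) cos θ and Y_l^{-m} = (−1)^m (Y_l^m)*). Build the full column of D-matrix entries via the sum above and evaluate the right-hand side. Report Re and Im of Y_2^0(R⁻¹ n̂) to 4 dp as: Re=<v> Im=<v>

Re=0.3623 Im=0.0000

Need the full column D^2_{m',0} for m'=−2..2 at α=3.0198, β=2.4739, γ=3.2128.
cos(β/2)=0.327679, sin(β/2)=0.944789
d^2_{-2,0}: single k=2 term ⇒ +0.234771;  D = +0.227840-0.056623i
d^2_{-1,0}: k∈[1..2] ⇒ +0.081425 -0.676907 = -0.595482;  D = +0.591071-0.072346i
d^2_{0,0}: k∈[0..2] ⇒ +0.011529 -0.383379 +0.796782 = +0.424932;  D = +0.424932+0.000000i
d^2_{1,0}: k∈[0..1] ⇒ -0.081425 +0.676907 = +0.595482;  D = -0.591071-0.072346i
d^2_{2,0}: single k=0 term ⇒ +0.234771;  D = +0.227840+0.056623i
Y_2^{m'}(θ=2.7695,φ=4.0556) and Σ D·Y over m':
  (+0.2278-0.0566i)·(-0.0130-0.0494i)  (+0.5911-0.0723i)·(+0.1598-0.2072i)  (+0.4249+0.0000i)·(+0.5057+0.0000i)  (-0.5911-0.0723i)·(-0.1598-0.2072i)  (+0.2278+0.0566i)·(-0.0130+0.0494i)
Y_2^0(R⁻¹ n̂) = +0.362260+0.000000i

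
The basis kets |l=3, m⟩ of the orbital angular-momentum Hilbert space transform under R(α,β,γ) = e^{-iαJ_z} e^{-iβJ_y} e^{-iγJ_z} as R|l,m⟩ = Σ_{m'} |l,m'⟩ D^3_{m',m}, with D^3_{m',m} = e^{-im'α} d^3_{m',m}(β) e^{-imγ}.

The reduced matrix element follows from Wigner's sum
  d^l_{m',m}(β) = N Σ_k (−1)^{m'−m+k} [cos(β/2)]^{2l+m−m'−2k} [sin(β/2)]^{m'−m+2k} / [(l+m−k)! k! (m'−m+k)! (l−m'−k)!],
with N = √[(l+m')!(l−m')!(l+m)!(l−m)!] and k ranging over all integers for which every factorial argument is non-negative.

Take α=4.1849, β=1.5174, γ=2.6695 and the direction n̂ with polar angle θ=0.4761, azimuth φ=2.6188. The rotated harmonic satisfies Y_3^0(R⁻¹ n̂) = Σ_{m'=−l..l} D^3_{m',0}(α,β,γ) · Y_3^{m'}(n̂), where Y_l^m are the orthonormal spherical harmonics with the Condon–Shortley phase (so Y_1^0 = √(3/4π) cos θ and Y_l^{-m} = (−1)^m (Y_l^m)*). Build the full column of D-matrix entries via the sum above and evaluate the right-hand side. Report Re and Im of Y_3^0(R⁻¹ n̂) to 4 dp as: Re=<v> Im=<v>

Re=-0.0553 Im=0.0000

Need the full column D^3_{m',0} for m'=−3..3 at α=4.1849, β=1.5174, γ=2.6695.
cos(β/2)=0.725731, sin(β/2)=0.687979
d^3_{-3,0}: single k=3 term ⇒ +0.556630;  D = +0.556592-0.006496i
d^3_{-2,0}: k∈[2..3] ⇒ +0.719140 -0.646266 = +0.072873;  D = -0.035944+0.063391i
d^3_{-1,0}: k∈[1..3] ⇒ +0.479782 -1.293492 +0.387472 = -0.426237;  D = +0.214553+0.368300i
d^3_{0,0}: k∈[0..3] ⇒ +0.146101 -1.181667 +1.061924 -0.106035 = -0.079676;  D = -0.079676+0.000000i
d^3_{1,0}: k∈[0..2] ⇒ -0.479782 +1.293492 -0.387472 = +0.426237;  D = -0.214553+0.368300i
d^3_{2,0}: k∈[0..1] ⇒ +0.719140 -0.646266 = +0.072873;  D = -0.035944-0.063391i
d^3_{3,0}: single k=0 term ⇒ -0.556630;  D = -0.556592-0.006496i
Y_3^{m'}(θ=0.4761,φ=2.6188) and Σ D·Y over m':
  (+0.5566-0.0065i)·(-0.0001-0.0402i)  (-0.0359+0.0634i)·(+0.0957+0.1651i)  (+0.2146+0.3683i)·(-0.3786-0.2182i)  (-0.0797+0.0000i)·(+0.3150+0.0000i)  (-0.2146+0.3683i)·(+0.3786-0.2182i)  (-0.0359-0.0634i)·(+0.0957-0.1651i)  (-0.5566-0.0065i)·(+0.0001-0.0402i)
Y_3^0(R⁻¹ n̂) = -0.055284+0.000000i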